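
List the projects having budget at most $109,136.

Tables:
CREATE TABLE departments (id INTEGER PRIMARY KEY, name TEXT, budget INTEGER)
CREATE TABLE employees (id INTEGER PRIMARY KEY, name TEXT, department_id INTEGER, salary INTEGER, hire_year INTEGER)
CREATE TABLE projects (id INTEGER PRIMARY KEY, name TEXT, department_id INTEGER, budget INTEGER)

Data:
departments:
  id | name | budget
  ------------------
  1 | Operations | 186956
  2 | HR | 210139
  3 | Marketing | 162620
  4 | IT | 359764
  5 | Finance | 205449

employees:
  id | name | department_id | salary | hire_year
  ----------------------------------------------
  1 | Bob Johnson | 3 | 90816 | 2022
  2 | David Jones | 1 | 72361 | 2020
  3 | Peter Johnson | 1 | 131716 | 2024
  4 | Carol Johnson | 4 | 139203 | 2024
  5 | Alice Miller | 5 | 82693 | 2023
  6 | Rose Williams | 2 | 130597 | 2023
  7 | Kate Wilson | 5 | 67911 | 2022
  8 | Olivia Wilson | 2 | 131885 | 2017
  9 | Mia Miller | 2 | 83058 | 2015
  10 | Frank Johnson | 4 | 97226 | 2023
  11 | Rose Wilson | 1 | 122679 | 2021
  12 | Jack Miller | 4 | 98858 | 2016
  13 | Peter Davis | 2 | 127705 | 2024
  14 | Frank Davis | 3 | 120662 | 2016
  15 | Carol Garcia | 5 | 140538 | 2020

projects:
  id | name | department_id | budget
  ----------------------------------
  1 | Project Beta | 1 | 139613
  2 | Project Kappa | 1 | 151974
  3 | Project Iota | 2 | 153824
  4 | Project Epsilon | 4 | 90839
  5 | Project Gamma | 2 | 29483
SELECT name, budget FROM projects WHERE budget <= 109136

Execution result:
name | budget
Project Epsilon | 90839
Project Gamma | 29483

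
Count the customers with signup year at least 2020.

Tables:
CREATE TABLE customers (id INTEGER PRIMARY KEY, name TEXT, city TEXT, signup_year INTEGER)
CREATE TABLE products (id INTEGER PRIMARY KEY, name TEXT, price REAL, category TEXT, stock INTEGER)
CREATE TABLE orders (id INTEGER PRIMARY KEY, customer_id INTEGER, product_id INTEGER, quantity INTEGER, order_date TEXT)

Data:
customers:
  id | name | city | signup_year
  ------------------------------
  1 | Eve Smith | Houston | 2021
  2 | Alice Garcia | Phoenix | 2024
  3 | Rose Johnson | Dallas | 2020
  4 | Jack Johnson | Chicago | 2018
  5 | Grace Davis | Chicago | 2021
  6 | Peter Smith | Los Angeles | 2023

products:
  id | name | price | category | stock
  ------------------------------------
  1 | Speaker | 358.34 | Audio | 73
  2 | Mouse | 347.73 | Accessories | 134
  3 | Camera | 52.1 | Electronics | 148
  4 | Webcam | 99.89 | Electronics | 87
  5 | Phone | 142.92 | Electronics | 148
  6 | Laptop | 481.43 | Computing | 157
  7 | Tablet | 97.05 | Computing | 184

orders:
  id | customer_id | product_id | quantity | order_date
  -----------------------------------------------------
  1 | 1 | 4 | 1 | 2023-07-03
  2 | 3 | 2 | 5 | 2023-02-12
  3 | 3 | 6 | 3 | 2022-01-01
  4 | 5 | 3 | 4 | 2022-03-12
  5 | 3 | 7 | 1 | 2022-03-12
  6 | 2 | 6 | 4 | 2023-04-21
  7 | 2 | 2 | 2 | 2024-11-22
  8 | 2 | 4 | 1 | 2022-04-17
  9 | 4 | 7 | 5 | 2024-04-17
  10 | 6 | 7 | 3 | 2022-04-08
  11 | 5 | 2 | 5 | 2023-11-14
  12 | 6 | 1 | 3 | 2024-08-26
SELECT COUNT(*) FROM customers WHERE signup_year >= 2020

Execution result:
5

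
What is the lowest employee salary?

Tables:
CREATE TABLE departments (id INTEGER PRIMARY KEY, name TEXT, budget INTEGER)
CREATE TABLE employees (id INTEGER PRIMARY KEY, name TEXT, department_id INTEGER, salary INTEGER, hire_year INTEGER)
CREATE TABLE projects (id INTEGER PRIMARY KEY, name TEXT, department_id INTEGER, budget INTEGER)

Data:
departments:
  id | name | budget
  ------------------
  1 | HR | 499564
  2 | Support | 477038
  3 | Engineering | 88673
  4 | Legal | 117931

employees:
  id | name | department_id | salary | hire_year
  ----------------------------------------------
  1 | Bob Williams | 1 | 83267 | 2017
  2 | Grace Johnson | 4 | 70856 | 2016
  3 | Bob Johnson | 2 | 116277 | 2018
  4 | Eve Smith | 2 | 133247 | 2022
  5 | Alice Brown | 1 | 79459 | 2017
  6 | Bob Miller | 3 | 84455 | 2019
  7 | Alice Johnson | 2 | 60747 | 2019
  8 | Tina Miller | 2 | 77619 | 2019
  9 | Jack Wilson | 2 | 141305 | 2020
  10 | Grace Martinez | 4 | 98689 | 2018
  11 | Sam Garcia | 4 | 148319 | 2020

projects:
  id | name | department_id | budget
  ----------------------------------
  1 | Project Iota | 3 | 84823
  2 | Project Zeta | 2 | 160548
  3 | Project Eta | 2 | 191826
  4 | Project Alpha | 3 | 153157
SELECT MIN(salary) FROM employees

Execution result:
60747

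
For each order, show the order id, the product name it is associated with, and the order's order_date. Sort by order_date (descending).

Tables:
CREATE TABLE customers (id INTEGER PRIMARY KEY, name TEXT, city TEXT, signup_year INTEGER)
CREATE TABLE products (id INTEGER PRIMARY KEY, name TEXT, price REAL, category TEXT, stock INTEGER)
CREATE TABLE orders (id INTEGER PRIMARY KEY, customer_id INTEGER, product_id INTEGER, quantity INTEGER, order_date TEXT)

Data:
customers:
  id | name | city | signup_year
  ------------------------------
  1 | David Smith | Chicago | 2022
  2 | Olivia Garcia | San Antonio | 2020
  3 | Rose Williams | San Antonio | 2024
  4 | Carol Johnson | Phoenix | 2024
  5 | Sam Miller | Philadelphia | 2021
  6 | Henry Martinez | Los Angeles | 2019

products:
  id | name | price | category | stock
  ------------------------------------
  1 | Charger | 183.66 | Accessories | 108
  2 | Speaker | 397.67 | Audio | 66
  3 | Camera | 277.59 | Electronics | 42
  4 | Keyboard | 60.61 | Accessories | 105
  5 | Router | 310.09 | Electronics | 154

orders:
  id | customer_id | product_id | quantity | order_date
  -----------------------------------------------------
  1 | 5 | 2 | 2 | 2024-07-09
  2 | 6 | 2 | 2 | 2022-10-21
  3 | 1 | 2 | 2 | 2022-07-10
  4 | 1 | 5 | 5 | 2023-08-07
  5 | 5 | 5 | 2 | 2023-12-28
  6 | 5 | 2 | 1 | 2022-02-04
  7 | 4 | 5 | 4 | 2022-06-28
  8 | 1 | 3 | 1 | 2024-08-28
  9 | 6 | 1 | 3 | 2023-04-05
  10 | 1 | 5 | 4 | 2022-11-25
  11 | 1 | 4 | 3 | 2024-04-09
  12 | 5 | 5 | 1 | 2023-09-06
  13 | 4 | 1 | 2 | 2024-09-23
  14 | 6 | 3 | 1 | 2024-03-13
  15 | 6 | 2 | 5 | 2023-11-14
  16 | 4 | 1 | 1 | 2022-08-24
SELECT c.id, p.name AS product, c.order_date FROM orders c JOIN products p ON c.product_id = p.id ORDER BY c.order_date DESC

Execution result:
id | product | order_date
13 | Charger | 2024-09-23
8 | Camera | 2024-08-28
1 | Speaker | 2024-07-09
11 | Keyboard | 2024-04-09
14 | Camera | 2024-03-13
5 | Router | 2023-12-28
15 | Speaker | 2023-11-14
12 | Router | 2023-09-06
4 | Router | 2023-08-07
9 | Charger | 2023-04-05
10 | Router | 2022-11-25
2 | Speaker | 2022-10-21
16 | Charger | 2022-08-24
3 | Speaker | 2022-07-10
7 | Router | 2022-06-28
6 | Speaker | 2022-02-04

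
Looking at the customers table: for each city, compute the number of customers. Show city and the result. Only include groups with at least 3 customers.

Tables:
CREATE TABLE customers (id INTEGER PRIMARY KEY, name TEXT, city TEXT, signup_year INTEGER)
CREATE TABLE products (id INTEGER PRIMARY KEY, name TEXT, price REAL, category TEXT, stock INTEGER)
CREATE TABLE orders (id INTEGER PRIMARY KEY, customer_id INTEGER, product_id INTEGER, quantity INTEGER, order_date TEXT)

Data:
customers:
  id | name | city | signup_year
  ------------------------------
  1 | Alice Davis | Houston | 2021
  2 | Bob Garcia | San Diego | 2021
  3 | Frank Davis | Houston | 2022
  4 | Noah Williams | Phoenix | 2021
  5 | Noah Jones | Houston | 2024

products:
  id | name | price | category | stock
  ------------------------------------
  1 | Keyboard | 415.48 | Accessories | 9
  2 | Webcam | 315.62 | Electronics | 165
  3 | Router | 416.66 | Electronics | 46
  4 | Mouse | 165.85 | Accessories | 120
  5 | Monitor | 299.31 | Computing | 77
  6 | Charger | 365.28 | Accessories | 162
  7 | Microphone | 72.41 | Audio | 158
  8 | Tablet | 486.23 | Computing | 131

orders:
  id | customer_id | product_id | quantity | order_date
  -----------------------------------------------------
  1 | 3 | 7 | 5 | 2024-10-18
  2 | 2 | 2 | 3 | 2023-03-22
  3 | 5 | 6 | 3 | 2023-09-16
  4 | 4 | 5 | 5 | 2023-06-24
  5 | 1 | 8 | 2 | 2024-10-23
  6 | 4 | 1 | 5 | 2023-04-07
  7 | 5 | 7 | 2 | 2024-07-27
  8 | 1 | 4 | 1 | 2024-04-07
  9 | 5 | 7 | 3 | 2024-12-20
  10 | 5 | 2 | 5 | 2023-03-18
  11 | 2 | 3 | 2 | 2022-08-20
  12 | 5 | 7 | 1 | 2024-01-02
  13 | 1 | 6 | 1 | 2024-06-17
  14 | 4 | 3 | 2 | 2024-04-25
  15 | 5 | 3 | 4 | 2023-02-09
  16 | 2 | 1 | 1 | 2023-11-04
SELECT city, COUNT(*) AS n FROM customers GROUP BY city HAVING COUNT(*) >= 3

Execution result:
city | n
Houston | 3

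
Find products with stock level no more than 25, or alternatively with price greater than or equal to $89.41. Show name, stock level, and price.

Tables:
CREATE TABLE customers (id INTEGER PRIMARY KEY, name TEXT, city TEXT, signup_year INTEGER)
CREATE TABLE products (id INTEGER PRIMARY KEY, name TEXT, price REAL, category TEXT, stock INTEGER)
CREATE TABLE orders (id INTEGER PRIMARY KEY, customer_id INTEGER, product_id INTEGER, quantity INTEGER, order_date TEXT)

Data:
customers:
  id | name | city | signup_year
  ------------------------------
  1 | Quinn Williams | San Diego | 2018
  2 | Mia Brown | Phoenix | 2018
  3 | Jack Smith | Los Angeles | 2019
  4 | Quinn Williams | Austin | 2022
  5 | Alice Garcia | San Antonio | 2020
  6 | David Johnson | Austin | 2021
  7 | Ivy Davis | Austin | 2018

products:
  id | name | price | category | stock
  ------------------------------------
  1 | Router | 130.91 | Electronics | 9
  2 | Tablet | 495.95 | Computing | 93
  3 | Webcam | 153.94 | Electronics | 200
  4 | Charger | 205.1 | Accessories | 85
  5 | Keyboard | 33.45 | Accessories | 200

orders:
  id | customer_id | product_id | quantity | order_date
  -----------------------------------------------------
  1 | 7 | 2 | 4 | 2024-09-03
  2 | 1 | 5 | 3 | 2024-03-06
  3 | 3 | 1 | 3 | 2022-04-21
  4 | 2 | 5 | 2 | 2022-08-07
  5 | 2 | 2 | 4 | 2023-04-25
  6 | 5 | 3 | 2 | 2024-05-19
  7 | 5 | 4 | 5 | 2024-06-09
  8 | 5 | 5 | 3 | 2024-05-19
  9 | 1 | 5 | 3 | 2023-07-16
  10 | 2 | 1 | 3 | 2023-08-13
SELECT name, stock, price FROM products WHERE stock <= 25 OR price >= 89.41

Execution result:
name | stock | price
Router | 9 | 130.91
Tablet | 93 | 495.95
Webcam | 200 | 153.94
Charger | 85 | 205.10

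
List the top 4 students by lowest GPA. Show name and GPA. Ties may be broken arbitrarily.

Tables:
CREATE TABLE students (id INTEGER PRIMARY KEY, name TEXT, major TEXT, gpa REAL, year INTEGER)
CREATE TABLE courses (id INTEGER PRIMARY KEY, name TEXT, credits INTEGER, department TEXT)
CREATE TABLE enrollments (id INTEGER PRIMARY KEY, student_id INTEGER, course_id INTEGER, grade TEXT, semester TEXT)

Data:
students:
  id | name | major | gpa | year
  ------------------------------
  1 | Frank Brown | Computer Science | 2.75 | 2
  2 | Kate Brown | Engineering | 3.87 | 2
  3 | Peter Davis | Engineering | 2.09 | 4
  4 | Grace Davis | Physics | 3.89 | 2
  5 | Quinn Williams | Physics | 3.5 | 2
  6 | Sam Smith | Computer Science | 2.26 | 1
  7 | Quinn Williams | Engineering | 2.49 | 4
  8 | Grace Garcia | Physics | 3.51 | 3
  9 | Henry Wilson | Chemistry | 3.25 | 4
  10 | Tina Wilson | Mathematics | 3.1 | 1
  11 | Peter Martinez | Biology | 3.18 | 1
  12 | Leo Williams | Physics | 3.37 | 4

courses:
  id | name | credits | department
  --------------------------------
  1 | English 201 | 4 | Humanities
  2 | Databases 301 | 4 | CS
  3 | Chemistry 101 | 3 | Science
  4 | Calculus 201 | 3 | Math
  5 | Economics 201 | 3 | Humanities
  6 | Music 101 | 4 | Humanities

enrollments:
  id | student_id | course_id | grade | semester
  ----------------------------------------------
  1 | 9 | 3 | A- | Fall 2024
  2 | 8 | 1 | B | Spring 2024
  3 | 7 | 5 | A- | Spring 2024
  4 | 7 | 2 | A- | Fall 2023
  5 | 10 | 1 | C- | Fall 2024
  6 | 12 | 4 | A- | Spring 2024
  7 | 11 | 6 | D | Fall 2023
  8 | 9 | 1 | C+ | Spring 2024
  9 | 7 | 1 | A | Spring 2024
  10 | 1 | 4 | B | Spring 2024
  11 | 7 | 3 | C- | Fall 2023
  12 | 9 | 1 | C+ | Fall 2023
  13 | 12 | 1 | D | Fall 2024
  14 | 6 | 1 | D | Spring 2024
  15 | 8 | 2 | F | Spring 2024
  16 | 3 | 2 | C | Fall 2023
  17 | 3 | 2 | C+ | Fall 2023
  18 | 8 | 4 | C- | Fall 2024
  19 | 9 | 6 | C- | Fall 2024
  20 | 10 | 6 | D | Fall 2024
SELECT name, gpa FROM students ORDER BY gpa ASC LIMIT 4

Execution result:
name | gpa
Peter Davis | 2.09
Sam Smith | 2.26
Quinn Williams | 2.49
Frank Brown | 2.75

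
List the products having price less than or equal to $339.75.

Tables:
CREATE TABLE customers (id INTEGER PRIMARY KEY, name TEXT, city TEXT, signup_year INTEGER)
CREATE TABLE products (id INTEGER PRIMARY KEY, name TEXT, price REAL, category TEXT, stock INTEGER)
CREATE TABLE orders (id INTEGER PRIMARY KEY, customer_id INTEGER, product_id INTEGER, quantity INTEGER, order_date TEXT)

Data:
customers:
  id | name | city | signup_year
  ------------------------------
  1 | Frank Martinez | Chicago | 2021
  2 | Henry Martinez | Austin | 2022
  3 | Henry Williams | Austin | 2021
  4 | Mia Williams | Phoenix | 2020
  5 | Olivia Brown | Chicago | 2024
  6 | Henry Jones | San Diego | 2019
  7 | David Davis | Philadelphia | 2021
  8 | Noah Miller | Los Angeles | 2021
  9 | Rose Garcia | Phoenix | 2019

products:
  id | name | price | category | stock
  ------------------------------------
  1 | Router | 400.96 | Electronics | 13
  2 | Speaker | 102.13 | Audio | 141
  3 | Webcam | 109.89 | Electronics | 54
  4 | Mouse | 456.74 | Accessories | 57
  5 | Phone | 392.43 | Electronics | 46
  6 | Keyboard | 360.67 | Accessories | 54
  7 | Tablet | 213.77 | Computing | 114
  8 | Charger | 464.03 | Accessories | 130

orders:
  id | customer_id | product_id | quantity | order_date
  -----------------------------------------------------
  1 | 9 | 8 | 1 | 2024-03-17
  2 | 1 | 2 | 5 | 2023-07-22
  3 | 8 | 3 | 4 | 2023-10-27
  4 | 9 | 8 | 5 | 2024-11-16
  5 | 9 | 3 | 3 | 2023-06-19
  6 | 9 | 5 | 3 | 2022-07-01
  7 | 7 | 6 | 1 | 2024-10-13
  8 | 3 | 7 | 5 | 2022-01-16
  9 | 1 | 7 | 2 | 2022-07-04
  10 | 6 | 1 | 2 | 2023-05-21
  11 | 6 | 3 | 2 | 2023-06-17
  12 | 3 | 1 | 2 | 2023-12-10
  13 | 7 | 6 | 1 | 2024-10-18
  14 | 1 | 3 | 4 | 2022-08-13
SELECT name, price FROM products WHERE price <= 339.75

Execution result:
name | price
Speaker | 102.13
Webcam | 109.89
Tablet | 213.77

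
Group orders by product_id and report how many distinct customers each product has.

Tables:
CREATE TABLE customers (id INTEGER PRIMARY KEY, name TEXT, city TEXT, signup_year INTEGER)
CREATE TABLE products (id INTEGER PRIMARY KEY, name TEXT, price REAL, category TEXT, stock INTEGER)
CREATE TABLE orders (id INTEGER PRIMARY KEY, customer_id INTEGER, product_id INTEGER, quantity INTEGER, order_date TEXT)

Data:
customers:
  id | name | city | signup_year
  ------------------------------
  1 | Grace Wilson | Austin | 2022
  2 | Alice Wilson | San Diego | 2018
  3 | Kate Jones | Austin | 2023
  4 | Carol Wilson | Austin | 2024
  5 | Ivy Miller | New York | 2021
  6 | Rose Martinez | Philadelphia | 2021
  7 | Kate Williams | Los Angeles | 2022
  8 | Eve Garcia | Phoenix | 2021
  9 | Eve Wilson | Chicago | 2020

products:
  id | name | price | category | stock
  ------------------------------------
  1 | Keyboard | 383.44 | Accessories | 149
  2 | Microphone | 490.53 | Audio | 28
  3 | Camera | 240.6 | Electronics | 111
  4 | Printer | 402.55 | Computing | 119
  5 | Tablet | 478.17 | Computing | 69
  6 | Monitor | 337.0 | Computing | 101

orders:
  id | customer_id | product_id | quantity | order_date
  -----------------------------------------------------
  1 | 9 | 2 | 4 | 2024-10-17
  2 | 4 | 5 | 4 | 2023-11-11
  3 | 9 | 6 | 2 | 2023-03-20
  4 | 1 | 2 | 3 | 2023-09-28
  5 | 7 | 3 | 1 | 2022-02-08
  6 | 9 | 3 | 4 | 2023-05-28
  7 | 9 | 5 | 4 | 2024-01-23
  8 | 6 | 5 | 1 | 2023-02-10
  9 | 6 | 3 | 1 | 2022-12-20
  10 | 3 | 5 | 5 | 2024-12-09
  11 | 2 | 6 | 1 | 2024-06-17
SELECT product_id, COUNT(DISTINCT customer_id) AS distinct_customer_count FROM orders GROUP BY product_id

Execution result:
product_id | distinct_customer_count
2 | 2
3 | 3
5 | 4
6 | 2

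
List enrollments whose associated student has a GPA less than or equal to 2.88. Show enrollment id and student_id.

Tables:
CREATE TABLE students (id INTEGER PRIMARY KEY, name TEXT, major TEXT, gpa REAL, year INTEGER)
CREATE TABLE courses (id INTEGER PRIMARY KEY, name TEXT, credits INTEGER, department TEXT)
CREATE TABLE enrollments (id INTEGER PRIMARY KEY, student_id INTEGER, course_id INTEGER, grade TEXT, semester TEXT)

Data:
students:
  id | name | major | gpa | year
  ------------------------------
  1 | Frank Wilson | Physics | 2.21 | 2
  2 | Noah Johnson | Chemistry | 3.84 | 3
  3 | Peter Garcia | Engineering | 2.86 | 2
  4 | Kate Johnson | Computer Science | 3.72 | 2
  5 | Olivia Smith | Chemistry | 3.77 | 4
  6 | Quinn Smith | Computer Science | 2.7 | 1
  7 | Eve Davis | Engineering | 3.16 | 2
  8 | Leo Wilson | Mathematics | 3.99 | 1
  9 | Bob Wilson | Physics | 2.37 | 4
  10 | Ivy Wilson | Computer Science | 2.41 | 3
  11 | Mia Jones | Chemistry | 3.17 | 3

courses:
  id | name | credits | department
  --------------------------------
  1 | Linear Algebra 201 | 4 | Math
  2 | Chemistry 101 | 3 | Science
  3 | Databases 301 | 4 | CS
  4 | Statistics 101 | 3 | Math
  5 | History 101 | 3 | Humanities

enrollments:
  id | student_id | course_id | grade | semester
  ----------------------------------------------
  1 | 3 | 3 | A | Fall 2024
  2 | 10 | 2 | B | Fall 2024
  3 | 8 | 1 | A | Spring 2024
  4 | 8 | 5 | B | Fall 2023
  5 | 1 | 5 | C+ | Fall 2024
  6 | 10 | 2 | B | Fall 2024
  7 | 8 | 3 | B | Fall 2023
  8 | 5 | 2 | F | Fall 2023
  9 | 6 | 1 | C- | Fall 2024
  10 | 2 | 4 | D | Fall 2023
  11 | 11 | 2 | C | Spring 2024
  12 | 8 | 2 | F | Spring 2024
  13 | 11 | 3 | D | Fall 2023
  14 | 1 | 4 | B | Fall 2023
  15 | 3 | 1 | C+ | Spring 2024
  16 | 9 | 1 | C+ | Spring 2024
SELECT id, student_id FROM enrollments WHERE student_id IN (SELECT id FROM students WHERE gpa <= 2.88)

Execution result:
id | student_id
1 | 3
2 | 10
5 | 1
6 | 10
9 | 6
14 | 1
15 | 3
16 | 9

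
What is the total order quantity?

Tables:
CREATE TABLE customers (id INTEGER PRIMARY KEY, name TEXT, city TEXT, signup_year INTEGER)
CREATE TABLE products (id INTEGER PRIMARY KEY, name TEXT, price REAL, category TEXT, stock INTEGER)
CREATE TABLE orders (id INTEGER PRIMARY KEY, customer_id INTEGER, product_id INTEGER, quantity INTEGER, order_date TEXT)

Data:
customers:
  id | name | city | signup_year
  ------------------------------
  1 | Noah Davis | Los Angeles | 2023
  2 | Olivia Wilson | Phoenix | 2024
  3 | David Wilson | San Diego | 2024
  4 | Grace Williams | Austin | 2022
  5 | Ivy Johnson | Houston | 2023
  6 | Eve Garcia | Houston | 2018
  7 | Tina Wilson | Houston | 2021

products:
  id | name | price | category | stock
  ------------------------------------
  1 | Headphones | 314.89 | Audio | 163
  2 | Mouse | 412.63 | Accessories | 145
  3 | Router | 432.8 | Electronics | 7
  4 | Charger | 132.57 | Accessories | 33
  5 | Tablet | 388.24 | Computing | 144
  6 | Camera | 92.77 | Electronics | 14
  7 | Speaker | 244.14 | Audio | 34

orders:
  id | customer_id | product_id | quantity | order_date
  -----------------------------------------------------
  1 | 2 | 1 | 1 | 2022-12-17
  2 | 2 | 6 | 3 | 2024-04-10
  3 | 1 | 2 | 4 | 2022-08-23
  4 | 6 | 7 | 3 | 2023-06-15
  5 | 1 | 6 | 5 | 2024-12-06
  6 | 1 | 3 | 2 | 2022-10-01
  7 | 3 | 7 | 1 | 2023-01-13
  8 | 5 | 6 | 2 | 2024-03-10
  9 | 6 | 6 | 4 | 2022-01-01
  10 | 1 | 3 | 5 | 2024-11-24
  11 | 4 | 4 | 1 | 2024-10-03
SELECT SUM(quantity) FROM orders

Execution result:
31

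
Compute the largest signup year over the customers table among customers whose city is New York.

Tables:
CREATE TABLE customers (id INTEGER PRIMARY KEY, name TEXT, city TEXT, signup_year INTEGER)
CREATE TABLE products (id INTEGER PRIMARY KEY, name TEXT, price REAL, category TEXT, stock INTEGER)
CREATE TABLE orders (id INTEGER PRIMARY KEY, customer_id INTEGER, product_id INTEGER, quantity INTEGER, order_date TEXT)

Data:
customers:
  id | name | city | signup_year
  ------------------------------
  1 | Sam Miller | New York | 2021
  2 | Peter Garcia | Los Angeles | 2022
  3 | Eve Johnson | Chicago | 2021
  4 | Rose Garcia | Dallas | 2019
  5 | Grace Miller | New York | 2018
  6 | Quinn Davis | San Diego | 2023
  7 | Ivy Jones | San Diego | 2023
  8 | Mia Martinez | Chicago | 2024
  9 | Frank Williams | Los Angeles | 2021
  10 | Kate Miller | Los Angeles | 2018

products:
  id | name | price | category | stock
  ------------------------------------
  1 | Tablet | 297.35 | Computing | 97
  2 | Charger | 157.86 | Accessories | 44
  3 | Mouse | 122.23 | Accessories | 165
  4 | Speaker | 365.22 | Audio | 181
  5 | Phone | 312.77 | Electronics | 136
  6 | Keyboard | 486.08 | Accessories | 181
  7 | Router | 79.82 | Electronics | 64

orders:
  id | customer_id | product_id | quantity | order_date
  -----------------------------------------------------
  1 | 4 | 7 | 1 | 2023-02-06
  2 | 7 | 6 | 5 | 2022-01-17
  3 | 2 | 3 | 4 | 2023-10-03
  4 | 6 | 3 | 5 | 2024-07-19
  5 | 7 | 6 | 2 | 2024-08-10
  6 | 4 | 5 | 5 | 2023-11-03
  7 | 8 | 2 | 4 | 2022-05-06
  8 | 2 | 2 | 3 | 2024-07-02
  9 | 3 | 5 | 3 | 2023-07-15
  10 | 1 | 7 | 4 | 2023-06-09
SELECT MAX(signup_year) FROM customers WHERE city = 'New York'

Execution result:
2021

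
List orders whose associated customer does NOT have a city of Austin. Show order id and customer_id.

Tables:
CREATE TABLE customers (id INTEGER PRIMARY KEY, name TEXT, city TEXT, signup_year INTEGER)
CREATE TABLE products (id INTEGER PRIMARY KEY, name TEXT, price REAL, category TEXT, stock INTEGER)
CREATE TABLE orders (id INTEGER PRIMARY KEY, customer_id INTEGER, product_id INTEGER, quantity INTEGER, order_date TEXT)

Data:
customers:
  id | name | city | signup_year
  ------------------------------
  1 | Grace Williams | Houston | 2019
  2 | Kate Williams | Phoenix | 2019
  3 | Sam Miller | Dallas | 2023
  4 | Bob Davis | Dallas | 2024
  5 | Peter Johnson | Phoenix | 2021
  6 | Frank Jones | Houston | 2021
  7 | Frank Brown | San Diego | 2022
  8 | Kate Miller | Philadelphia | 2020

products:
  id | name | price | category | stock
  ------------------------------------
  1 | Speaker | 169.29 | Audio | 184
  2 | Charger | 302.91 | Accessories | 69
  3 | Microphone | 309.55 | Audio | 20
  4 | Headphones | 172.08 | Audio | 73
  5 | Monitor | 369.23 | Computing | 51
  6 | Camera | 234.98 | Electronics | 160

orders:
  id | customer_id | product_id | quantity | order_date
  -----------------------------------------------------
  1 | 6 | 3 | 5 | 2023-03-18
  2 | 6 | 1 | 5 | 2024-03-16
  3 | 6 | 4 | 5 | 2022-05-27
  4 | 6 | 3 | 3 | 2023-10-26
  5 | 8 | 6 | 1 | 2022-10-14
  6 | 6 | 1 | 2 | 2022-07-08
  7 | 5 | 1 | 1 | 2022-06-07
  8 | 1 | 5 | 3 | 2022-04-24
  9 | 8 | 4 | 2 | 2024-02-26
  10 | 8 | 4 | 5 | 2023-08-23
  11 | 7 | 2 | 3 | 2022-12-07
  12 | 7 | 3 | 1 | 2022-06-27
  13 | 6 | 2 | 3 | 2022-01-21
SELECT id, customer_id FROM orders WHERE customer_id NOT IN (SELECT id FROM customers WHERE city = 'Austin')

Execution result:
id | customer_id
1 | 6
2 | 6
3 | 6
4 | 6
5 | 8
6 | 6
7 | 5
8 | 1
9 | 8
10 | 8
11 | 7
12 | 7
13 | 6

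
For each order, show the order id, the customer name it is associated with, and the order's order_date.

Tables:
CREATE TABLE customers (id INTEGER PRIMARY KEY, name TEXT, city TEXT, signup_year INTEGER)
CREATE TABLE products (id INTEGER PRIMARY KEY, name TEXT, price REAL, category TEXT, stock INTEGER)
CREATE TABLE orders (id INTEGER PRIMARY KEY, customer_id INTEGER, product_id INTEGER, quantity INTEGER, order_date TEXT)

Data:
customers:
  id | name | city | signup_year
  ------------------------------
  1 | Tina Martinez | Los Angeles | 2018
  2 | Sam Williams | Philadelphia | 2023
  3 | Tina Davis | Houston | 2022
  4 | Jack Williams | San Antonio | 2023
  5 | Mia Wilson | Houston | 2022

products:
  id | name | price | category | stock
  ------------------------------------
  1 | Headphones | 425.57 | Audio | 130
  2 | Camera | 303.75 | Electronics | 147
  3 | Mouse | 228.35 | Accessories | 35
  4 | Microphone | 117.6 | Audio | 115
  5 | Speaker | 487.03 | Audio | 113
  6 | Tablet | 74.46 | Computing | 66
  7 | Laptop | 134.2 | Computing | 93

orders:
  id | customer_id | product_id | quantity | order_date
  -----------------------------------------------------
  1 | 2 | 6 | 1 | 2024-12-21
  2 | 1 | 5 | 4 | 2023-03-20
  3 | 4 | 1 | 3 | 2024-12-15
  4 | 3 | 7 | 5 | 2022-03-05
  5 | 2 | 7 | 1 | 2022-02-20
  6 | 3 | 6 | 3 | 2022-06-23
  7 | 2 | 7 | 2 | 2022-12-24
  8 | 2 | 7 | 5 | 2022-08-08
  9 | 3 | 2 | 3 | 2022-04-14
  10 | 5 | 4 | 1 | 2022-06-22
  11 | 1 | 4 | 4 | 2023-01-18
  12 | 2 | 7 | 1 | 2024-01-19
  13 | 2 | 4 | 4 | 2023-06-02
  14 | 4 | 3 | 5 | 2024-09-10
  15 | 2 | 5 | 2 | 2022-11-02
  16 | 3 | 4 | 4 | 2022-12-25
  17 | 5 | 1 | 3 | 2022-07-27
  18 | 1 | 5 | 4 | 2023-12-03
SELECT c.id, p.name AS customer, c.order_date FROM orders c JOIN customers p ON c.customer_id = p.id

Execution result:
id | customer | order_date
1 | Sam Williams | 2024-12-21
2 | Tina Martinez | 2023-03-20
3 | Jack Williams | 2024-12-15
4 | Tina Davis | 2022-03-05
5 | Sam Williams | 2022-02-20
6 | Tina Davis | 2022-06-23
7 | Sam Williams | 2022-12-24
8 | Sam Williams | 2022-08-08
9 | Tina Davis | 2022-04-14
10 | Mia Wilson | 2022-06-22
11 | Tina Martinez | 2023-01-18
12 | Sam Williams | 2024-01-19
13 | Sam Williams | 2023-06-02
14 | Jack Williams | 2024-09-10
15 | Sam Williams | 2022-11-02
16 | Tina Davis | 2022-12-25
17 | Mia Wilson | 2022-07-27
18 | Tina Martinez | 2023-12-03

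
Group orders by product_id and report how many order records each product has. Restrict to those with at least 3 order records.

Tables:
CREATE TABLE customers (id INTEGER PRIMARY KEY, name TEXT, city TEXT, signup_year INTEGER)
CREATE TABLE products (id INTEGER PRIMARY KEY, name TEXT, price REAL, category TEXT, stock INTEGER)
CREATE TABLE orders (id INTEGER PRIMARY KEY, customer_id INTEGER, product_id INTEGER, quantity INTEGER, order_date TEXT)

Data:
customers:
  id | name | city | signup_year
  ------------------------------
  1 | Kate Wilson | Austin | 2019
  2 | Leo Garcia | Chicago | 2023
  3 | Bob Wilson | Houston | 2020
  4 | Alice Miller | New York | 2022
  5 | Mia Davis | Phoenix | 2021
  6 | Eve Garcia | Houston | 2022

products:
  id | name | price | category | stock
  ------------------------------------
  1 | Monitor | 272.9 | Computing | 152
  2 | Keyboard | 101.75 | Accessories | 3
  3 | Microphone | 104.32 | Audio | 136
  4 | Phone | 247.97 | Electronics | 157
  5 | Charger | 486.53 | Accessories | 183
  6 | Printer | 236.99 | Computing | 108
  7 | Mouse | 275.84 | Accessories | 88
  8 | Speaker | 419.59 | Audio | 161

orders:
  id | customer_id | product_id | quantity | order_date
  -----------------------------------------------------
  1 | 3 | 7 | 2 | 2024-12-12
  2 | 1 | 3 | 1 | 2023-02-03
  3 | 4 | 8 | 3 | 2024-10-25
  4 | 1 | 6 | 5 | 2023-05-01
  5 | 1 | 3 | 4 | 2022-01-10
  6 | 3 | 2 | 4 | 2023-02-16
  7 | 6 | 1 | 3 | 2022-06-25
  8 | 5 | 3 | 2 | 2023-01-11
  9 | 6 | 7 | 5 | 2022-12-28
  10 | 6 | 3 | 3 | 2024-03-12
SELECT product_id, COUNT(*) AS order_count FROM orders GROUP BY product_id HAVING COUNT(*) >= 3

Execution result:
product_id | order_count
3 | 4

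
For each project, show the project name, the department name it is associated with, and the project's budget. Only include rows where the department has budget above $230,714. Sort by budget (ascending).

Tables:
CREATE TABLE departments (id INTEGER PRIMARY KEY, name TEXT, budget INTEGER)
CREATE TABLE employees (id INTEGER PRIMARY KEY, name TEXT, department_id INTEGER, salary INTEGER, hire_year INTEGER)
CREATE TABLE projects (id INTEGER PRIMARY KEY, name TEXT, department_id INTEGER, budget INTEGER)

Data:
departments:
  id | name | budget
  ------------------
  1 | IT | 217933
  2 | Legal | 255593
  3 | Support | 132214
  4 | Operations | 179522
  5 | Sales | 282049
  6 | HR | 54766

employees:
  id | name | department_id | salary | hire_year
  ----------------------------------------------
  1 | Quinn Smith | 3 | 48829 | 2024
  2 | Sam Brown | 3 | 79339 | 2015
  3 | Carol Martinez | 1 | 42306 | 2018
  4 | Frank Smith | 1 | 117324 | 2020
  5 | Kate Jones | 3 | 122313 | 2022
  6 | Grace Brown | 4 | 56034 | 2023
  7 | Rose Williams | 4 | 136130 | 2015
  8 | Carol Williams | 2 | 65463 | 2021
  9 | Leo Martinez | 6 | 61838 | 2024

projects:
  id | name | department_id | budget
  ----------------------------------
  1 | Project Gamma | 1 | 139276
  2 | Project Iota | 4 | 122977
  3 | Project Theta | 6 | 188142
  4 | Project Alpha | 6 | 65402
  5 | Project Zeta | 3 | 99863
SELECT c.name, p.name AS department, c.budget FROM projects c JOIN departments p ON c.department_id = p.id WHERE p.budget > 230714 ORDER BY c.budget ASC

Execution result:
(no rows)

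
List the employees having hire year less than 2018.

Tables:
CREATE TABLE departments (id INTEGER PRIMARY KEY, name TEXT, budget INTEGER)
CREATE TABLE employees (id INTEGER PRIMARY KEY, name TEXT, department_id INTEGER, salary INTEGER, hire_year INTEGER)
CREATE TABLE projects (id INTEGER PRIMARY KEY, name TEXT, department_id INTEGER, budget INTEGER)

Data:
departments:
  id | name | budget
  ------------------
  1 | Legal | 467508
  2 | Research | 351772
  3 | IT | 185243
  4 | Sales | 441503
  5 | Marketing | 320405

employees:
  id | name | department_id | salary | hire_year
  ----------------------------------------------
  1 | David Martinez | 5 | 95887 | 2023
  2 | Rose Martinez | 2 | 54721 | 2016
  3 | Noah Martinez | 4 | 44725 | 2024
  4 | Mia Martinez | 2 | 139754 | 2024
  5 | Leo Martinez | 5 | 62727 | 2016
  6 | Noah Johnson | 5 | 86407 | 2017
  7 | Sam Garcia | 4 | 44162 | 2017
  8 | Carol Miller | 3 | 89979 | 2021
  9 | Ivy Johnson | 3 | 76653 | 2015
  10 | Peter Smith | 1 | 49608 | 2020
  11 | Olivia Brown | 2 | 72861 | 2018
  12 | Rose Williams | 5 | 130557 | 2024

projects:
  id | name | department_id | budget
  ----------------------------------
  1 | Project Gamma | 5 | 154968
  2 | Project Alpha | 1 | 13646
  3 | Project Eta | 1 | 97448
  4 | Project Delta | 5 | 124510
SELECT name, hire_year FROM employees WHERE hire_year < 2018

Execution result:
name | hire_year
Rose Martinez | 2016
Leo Martinez | 2016
Noah Johnson | 2017
Sam Garcia | 2017
Ivy Johnson | 2015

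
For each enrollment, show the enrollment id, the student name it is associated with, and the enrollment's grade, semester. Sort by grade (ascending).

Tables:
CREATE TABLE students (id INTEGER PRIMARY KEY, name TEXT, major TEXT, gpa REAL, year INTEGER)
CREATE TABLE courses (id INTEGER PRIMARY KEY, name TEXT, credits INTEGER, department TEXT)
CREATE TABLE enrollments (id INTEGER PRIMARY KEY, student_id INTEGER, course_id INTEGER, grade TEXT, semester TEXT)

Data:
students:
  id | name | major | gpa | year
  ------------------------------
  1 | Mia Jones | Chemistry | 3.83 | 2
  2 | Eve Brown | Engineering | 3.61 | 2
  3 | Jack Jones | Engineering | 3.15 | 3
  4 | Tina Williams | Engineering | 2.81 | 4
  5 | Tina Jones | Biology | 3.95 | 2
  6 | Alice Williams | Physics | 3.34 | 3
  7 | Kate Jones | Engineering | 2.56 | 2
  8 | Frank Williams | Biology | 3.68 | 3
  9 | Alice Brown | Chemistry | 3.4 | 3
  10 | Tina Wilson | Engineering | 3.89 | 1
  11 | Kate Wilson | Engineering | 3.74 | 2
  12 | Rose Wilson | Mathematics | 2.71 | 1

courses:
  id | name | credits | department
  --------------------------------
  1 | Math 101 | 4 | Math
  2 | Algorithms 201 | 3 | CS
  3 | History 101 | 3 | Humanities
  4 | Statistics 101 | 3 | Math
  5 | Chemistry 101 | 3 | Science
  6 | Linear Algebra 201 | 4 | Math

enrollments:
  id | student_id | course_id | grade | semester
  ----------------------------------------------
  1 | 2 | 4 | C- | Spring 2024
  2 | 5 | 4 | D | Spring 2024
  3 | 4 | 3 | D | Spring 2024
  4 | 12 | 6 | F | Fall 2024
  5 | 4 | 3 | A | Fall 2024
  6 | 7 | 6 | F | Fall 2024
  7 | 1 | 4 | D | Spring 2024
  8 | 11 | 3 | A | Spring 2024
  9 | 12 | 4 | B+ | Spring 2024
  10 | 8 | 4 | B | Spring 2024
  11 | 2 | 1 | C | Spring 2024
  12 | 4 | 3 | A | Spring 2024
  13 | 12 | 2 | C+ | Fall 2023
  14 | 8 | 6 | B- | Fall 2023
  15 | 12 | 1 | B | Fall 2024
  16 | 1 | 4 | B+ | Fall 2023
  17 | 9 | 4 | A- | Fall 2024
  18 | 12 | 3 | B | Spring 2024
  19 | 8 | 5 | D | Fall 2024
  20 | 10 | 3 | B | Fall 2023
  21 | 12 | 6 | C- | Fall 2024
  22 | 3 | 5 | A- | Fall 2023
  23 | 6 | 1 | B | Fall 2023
SELECT c.id, p.name AS student, c.grade, c.semester FROM enrollments c JOIN students p ON c.student_id = p.id ORDER BY c.grade ASC

Execution result:
id | student | grade | semester
5 | Tina Williams | A | Fall 2024
8 | Kate Wilson | A | Spring 2024
12 | Tina Williams | A | Spring 2024
17 | Alice Brown | A- | Fall 2024
22 | Jack Jones | A- | Fall 2023
10 | Frank Williams | B | Spring 2024
15 | Rose Wilson | B | Fall 2024
18 | Rose Wilson | B | Spring 2024
20 | Tina Wilson | B | Fall 2023
23 | Alice Williams | B | Fall 2023
9 | Rose Wilson | B+ | Spring 2024
16 | Mia Jones | B+ | Fall 2023
14 | Frank Williams | B- | Fall 2023
11 | Eve Brown | C | Spring 2024
13 | Rose Wilson | C+ | Fall 2023
1 | Eve Brown | C- | Spring 2024
21 | Rose Wilson | C- | Fall 2024
2 | Tina Jones | D | Spring 2024
3 | Tina Williams | D | Spring 2024
7 | Mia Jones | D | Spring 2024
19 | Frank Williams | D | Fall 2024
4 | Rose Wilson | F | Fall 2024
6 | Kate Jones | F | Fall 2024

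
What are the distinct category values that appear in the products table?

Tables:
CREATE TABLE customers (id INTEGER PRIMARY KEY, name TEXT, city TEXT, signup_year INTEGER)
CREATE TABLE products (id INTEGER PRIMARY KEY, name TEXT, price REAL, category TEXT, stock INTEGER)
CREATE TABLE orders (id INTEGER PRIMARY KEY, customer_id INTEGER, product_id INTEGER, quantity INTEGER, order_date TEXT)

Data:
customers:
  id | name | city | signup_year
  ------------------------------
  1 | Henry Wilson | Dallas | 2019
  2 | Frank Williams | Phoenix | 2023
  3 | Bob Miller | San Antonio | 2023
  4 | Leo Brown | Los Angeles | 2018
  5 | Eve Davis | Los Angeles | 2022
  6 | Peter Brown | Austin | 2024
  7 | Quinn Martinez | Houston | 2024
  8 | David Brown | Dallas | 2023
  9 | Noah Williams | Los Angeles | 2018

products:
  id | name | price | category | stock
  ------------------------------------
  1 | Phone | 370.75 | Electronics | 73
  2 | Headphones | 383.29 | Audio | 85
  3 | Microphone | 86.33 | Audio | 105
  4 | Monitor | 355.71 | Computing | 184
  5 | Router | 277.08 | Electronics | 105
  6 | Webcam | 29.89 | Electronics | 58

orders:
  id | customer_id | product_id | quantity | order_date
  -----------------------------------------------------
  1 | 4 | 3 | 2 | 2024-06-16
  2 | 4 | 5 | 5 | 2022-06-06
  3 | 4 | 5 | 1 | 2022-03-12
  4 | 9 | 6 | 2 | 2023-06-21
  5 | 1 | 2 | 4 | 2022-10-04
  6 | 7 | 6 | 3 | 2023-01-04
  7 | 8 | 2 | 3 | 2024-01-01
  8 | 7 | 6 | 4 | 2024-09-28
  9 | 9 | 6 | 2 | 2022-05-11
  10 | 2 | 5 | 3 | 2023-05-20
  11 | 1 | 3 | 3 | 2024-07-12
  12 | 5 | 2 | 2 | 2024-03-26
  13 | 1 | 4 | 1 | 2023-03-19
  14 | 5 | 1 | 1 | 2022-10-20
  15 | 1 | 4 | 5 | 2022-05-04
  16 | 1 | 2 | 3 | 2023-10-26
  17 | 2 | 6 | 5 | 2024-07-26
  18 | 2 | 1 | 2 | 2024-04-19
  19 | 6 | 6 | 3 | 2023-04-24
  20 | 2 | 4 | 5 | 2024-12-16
SELECT DISTINCT category FROM products

Execution result:
category
Electronics
Audio
Computing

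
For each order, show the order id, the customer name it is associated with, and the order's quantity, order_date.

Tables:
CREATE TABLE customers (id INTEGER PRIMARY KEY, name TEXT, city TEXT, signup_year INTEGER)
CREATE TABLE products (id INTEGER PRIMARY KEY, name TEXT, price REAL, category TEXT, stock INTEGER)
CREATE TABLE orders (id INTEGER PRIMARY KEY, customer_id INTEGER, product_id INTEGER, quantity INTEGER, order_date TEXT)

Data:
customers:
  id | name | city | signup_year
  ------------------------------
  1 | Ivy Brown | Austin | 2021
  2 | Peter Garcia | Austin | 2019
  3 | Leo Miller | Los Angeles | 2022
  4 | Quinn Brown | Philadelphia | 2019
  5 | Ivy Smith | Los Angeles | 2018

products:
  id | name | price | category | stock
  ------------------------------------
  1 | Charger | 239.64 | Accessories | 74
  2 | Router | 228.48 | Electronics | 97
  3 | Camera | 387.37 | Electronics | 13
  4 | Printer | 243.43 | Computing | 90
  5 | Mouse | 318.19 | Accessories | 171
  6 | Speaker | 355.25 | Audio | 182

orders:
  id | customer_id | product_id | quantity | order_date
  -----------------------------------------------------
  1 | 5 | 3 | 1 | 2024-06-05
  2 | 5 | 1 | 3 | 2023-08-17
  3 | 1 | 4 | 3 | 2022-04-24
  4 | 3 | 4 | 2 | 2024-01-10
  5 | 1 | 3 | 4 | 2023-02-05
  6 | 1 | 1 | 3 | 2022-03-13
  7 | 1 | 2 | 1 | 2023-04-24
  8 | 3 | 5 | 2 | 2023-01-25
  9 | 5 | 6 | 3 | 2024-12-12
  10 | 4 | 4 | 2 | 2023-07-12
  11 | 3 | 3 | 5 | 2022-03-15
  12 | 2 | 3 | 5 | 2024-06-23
SELECT c.id, p.name AS customer, c.quantity, c.order_date FROM orders c JOIN customers p ON c.customer_id = p.id

Execution result:
id | customer | quantity | order_date
1 | Ivy Smith | 1 | 2024-06-05
2 | Ivy Smith | 3 | 2023-08-17
3 | Ivy Brown | 3 | 2022-04-24
4 | Leo Miller | 2 | 2024-01-10
5 | Ivy Brown | 4 | 2023-02-05
6 | Ivy Brown | 3 | 2022-03-13
7 | Ivy Brown | 1 | 2023-04-24
8 | Leo Miller | 2 | 2023-01-25
9 | Ivy Smith | 3 | 2024-12-12
10 | Quinn Brown | 2 | 2023-07-12
11 | Leo Miller | 5 | 2022-03-15
12 | Peter Garcia | 5 | 2024-06-23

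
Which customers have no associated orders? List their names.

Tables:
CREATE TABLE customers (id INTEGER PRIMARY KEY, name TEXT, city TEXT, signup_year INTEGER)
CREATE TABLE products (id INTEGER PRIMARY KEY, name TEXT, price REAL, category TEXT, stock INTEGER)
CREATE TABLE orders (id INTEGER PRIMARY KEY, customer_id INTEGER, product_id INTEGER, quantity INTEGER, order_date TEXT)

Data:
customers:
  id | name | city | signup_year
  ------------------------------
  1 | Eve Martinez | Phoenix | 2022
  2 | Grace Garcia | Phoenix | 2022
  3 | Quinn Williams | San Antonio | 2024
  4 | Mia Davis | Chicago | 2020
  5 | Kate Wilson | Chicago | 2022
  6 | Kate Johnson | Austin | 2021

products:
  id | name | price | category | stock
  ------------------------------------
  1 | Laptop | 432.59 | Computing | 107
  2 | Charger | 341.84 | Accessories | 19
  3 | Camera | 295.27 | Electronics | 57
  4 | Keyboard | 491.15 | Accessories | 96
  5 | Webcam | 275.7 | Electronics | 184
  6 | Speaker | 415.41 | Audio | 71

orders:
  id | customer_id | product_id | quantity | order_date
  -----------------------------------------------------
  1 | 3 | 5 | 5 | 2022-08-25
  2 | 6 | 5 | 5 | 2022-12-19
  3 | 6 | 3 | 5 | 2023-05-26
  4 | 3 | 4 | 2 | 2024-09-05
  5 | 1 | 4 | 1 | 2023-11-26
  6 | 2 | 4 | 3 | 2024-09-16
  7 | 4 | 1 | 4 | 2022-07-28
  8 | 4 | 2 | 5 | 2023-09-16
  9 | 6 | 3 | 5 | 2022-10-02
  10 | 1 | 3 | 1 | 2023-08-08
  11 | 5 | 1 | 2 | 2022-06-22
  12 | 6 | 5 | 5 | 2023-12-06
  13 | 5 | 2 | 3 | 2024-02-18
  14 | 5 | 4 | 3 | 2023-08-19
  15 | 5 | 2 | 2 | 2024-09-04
SELECT p.name FROM customers p LEFT JOIN orders c ON c.customer_id = p.id WHERE c.id IS NULL

Execution result:
(no rows)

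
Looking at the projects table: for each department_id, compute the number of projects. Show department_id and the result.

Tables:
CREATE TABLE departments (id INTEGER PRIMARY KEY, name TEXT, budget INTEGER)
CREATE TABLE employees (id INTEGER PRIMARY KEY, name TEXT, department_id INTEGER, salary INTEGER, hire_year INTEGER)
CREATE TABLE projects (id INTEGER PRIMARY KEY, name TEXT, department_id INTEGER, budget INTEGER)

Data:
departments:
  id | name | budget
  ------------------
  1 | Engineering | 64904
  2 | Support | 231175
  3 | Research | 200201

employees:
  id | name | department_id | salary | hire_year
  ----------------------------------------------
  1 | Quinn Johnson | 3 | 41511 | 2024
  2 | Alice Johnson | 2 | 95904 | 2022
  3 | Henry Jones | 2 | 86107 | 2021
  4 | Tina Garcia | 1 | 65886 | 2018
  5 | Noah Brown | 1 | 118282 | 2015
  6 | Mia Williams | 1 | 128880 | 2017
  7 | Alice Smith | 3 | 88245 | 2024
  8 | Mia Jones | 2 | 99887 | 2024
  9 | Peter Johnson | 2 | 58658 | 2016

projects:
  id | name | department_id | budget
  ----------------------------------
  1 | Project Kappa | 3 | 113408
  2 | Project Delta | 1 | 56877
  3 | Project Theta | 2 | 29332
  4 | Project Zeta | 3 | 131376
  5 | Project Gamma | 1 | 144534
SELECT department_id, COUNT(*) AS n FROM projects GROUP BY department_id

Execution result:
department_id | n
1 | 2
2 | 1
3 | 2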